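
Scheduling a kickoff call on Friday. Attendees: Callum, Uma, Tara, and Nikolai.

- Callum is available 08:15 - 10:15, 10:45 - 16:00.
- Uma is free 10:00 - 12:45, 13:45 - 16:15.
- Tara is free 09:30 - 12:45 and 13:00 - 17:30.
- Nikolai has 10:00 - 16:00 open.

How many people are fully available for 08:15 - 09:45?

1

Callum can make the full 08:15-09:45 slot — that's 1.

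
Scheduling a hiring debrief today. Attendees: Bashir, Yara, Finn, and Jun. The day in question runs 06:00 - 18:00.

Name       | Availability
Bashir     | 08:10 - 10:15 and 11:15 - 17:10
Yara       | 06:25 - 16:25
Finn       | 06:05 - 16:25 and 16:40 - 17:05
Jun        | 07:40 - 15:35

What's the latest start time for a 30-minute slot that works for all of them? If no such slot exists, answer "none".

15:05

Bashir ∩ Yara: 08:10-10:15, 11:15-16:25.
Bashir ∩ Yara ∩ Finn: 08:10-10:15, 11:15-16:25.
Bashir ∩ Yara ∩ Finn ∩ Jun: 08:10-10:15, 11:15-15:35.
The last common window of at least 30 minutes is 11:15-15:35; a 30-minute meeting can start as late as 15:05 and still end by 15:35.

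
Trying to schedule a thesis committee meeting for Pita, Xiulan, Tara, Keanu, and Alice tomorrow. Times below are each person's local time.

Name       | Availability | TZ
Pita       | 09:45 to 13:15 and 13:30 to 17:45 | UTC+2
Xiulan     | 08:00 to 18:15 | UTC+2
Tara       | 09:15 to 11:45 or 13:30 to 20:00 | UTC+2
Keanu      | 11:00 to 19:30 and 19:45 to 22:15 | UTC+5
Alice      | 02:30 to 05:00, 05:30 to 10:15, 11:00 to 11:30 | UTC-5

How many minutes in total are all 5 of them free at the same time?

Pita in UTC: 07:45-11:15, 11:30-15:45 (subtract 2h to convert from UTC+2).
Xiulan in UTC: 06:00-16:15 (subtract 2h to convert from UTC+2).
Tara in UTC: 07:15-09:45, 11:30-18:00 (subtract 2h to convert from UTC+2).
Keanu in UTC: 06:00-14:30, 14:45-17:15 (subtract 5h to convert from UTC+5).
Alice in UTC: 07:30-10:00, 10:30-15:15, 16:00-16:30 (add 5h to convert from UTC-5).
Pita ∩ Xiulan: 07:45-11:15, 11:30-15:45.
Pita ∩ Xiulan ∩ Tara: 07:45-09:45, 11:30-15:45.
Pita ∩ Xiulan ∩ Tara ∩ Keanu: 07:45-09:45, 11:30-14:30, 14:45-15:45.
Pita ∩ Xiulan ∩ Tara ∩ Keanu ∩ Alice: 07:45-09:45, 11:30-14:30, 14:45-15:15.
Summing the common windows: 120 + 180 + 30 = 330 minutes.

330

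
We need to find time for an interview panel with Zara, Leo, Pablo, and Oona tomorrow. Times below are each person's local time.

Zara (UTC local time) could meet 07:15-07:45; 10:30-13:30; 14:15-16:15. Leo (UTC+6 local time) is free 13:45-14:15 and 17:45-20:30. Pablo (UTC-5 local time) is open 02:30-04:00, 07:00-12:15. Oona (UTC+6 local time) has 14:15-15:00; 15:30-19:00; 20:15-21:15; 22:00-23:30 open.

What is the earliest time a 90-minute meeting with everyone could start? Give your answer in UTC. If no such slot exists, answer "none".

Zara in UTC: 07:15-07:45, 10:30-13:30, 14:15-16:15.
Leo in UTC: 07:45-08:15, 11:45-14:30 (subtract 6h to convert from UTC+6).
Pablo in UTC: 07:30-09:00, 12:00-17:15 (add 5h to convert from UTC-5).
Oona in UTC: 08:15-09:00, 09:30-13:00, 14:15-15:15, 16:00-17:30 (subtract 6h to convert from UTC+6).
Zara ∩ Leo: 11:45-13:30, 14:15-14:30.
Zara ∩ Leo ∩ Pablo: 12:00-13:30, 14:15-14:30.
Zara ∩ Leo ∩ Pablo ∩ Oona: 12:00-13:00, 14:15-14:30.
So the common availability across everyone is 12:00-13:00, 14:15-14:30.
No common window is at least 90 minutes long.

none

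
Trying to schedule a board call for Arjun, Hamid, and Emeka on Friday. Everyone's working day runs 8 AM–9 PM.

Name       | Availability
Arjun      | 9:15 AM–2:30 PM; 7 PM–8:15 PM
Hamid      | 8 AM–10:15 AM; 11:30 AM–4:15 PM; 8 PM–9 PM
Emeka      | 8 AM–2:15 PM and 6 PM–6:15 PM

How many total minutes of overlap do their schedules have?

Arjun ∩ Hamid: 09:15-10:15, 11:30-14:30, 20:00-20:15.
Arjun ∩ Hamid ∩ Emeka: 09:15-10:15, 11:30-14:15.
Those are the intersection windows.
Summing the common windows: 60 + 165 = 225 minutes.

225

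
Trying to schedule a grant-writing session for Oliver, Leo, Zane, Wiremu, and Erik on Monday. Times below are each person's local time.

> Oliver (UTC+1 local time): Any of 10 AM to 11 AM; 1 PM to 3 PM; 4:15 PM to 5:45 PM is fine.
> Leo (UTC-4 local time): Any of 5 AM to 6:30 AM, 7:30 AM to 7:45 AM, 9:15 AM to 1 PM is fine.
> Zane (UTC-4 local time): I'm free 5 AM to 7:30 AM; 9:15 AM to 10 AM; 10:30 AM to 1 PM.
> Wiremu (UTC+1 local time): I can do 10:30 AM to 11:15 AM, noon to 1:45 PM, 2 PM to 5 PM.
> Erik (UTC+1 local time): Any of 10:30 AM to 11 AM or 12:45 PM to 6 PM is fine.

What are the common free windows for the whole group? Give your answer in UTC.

Oliver in UTC: 09:00-10:00, 12:00-14:00, 15:15-16:45 (subtract 1h to convert from UTC+1).
Leo in UTC: 09:00-10:30, 11:30-11:45, 13:15-17:00 (add 4h to convert from UTC-4).
Zane in UTC: 09:00-11:30, 13:15-14:00, 14:30-17:00 (add 4h to convert from UTC-4).
Wiremu in UTC: 09:30-10:15, 11:00-12:45, 13:00-16:00 (subtract 1h to convert from UTC+1).
Erik in UTC: 09:30-10:00, 11:45-17:00 (subtract 1h to convert from UTC+1).
Oliver ∩ Leo: 09:00-10:00, 13:15-14:00, 15:15-16:45.
Oliver ∩ Leo ∩ Zane: 09:00-10:00, 13:15-14:00, 15:15-16:45.
Oliver ∩ Leo ∩ Zane ∩ Wiremu: 09:30-10:00, 13:15-14:00, 15:15-16:00.
Oliver ∩ Leo ∩ Zane ∩ Wiremu ∩ Erik: 09:30-10:00, 13:15-14:00, 15:15-16:00.

09:30-10:00, 13:15-14:00, 15:15-16:00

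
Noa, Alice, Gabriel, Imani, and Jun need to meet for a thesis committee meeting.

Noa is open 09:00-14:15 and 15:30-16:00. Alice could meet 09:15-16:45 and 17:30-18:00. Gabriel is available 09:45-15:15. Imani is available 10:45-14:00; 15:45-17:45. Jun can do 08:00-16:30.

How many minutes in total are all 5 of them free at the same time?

Noa ∩ Alice: 09:15-14:15, 15:30-16:00.
Noa ∩ Alice ∩ Gabriel: 09:45-14:15.
Noa ∩ Alice ∩ Gabriel ∩ Imani: 10:45-14:00.
Noa ∩ Alice ∩ Gabriel ∩ Imani ∩ Jun: 10:45-14:00.
Those are the intersection windows.
That's a single block of 195 minutes.

195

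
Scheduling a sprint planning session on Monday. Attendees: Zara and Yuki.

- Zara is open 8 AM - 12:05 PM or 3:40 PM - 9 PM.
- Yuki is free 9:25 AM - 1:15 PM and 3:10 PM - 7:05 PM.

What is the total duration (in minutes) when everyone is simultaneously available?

Zara ∩ Yuki: 09:25-12:05, 15:40-19:05.
Summing the common windows: 160 + 205 = 365 minutes.

365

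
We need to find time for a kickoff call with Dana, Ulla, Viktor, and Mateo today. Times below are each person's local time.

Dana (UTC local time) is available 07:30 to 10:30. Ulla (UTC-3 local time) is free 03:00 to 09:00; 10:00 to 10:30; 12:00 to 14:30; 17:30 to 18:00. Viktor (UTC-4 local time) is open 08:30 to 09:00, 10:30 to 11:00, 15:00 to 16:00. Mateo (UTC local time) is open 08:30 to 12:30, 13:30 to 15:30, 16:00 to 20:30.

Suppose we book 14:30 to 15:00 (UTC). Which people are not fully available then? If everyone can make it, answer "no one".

Dana, Ulla

Dana in UTC: 07:30-10:30.
Ulla in UTC: 06:00-12:00, 13:00-13:30, 15:00-17:30, 20:30-21:00 (add 3h to convert from UTC-3).
Viktor in UTC: 12:30-13:00, 14:30-15:00, 19:00-20:00 (add 4h to convert from UTC-4).
Mateo in UTC: 08:30-12:30, 13:30-15:30, 16:00-20:30.
Dana: not fully free for 14:30-15:00. Ulla: not fully free for 14:30-15:00. Viktor: free for 14:30-15:00. Mateo: free for 14:30-15:00.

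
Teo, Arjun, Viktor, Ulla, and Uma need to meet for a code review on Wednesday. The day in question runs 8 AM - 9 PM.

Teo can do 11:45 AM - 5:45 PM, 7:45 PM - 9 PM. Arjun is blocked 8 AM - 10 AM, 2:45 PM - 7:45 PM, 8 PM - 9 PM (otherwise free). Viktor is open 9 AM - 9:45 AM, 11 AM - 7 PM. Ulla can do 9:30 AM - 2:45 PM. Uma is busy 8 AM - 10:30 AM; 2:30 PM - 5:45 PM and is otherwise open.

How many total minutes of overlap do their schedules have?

165

Teo free: 11:45-17:45, 19:45-21:00.
Arjun free: 10:00-14:45, 19:45-20:00 (invert busy blocks within the working day).
Viktor free: 09:00-09:45, 11:00-19:00.
Ulla free: 09:30-14:45.
Uma free: 10:30-14:30, 17:45-21:00 (invert busy blocks within the working day).
Teo ∩ Arjun: 11:45-14:45, 19:45-20:00.
Teo ∩ Arjun ∩ Viktor: 11:45-14:45.
Teo ∩ Arjun ∩ Viktor ∩ Ulla: 11:45-14:45.
Teo ∩ Arjun ∩ Viktor ∩ Ulla ∩ Uma: 11:45-14:30.
That's a single block of 165 minutes.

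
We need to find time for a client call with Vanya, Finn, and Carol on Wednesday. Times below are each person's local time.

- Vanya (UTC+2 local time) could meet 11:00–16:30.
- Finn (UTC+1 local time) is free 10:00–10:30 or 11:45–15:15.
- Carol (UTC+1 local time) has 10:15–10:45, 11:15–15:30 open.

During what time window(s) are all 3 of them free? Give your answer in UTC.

09:15-09:30, 10:45-14:15

Vanya in UTC: 09:00-14:30 (subtract 2h to convert from UTC+2).
Finn in UTC: 09:00-09:30, 10:45-14:15 (subtract 1h to convert from UTC+1).
Carol in UTC: 09:15-09:45, 10:15-14:30 (subtract 1h to convert from UTC+1).
Vanya ∩ Finn: 09:00-09:30, 10:45-14:15.
Vanya ∩ Finn ∩ Carol: 09:15-09:30, 10:45-14:15.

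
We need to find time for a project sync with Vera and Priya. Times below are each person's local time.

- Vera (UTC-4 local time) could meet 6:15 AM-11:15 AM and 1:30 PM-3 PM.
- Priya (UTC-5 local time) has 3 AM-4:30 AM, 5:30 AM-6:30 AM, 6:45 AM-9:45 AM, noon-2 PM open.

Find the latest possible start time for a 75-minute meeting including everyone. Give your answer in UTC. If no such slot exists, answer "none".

Vera in UTC: 10:15-15:15, 17:30-19:00 (add 4h to convert from UTC-4).
Priya in UTC: 08:00-09:30, 10:30-11:30, 11:45-14:45, 17:00-19:00 (add 5h to convert from UTC-5).
Vera ∩ Priya: 10:30-11:30, 11:45-14:45, 17:30-19:00.
So the common availability across everyone is 10:30-11:30, 11:45-14:45, 17:30-19:00.
The last common window of at least 75 minutes is 17:30-19:00; a 75-minute meeting can start as late as 17:45 and still end by 19:00.

17:45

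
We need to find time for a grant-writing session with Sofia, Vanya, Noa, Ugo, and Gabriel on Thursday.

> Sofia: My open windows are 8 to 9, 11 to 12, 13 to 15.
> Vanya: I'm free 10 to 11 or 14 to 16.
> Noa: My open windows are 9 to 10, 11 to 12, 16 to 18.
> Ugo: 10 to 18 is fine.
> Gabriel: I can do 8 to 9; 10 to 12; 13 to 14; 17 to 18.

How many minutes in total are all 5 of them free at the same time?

0

Sofia ∩ Vanya: 14:00-15:00.
Sofia ∩ Vanya ∩ Noa: ∅.
Sofia ∩ Vanya ∩ Noa ∩ Ugo: ∅.
Sofia ∩ Vanya ∩ Noa ∩ Ugo ∩ Gabriel: ∅.
There is no time when everyone is free.
There is no common window, so the total is 0 minutes.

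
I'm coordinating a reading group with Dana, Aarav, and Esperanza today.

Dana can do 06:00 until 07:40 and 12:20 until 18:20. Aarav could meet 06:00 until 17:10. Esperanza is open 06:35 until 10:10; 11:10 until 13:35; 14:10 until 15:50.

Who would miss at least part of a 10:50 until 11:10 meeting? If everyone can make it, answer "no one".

Dana, Esperanza

Dana: not fully free for 10:50-11:10. Aarav: free for 10:50-11:10. Esperanza: not fully free for 10:50-11:10.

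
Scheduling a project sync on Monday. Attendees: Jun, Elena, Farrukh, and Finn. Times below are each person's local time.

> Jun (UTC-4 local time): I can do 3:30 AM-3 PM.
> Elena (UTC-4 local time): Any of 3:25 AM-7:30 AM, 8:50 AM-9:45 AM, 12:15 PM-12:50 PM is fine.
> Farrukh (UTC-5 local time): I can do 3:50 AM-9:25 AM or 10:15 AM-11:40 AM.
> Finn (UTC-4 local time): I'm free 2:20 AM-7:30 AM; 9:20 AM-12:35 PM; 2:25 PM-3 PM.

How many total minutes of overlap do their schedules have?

Jun in UTC: 07:30-19:00 (add 4h to convert from UTC-4).
Elena in UTC: 07:25-11:30, 12:50-13:45, 16:15-16:50 (add 4h to convert from UTC-4).
Farrukh in UTC: 08:50-14:25, 15:15-16:40 (add 5h to convert from UTC-5).
Finn in UTC: 06:20-11:30, 13:20-16:35, 18:25-19:00 (add 4h to convert from UTC-4).
Jun ∩ Elena: 07:30-11:30, 12:50-13:45, 16:15-16:50.
Jun ∩ Elena ∩ Farrukh: 08:50-11:30, 12:50-13:45, 16:15-16:40.
Jun ∩ Elena ∩ Farrukh ∩ Finn: 08:50-11:30, 13:20-13:45, 16:15-16:35.
So the common availability across everyone is 08:50-11:30, 13:20-13:45, 16:15-16:35.
Summing the common windows: 160 + 25 + 20 = 205 minutes.

205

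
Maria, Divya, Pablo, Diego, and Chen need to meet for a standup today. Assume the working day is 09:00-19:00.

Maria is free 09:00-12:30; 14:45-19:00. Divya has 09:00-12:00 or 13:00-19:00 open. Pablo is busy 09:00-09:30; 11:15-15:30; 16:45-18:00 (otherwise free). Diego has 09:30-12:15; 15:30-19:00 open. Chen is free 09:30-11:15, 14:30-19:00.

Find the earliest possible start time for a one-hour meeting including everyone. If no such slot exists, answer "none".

Maria free: 09:00-12:30, 14:45-19:00.
Divya free: 09:00-12:00, 13:00-19:00.
Pablo free: 09:30-11:15, 15:30-16:45, 18:00-19:00 (invert busy blocks within the working day).
Diego free: 09:30-12:15, 15:30-19:00.
Chen free: 09:30-11:15, 14:30-19:00.
Maria ∩ Divya: 09:00-12:00, 14:45-19:00.
Maria ∩ Divya ∩ Pablo: 09:30-11:15, 15:30-16:45, 18:00-19:00.
Maria ∩ Divya ∩ Pablo ∩ Diego: 09:30-11:15, 15:30-16:45, 18:00-19:00.
Maria ∩ Divya ∩ Pablo ∩ Diego ∩ Chen: 09:30-11:15, 15:30-16:45, 18:00-19:00.
The first common window of at least 60 minutes is 09:30-11:15, so the earliest start is 09:30.

09:30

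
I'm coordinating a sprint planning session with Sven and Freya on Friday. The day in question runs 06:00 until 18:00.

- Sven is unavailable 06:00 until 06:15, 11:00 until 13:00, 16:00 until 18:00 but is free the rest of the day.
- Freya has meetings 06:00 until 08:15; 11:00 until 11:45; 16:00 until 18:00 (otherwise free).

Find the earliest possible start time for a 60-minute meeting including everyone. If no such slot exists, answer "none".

08:15

Sven free: 06:15-11:00, 13:00-16:00 (invert busy blocks within the working day).
Freya free: 08:15-11:00, 11:45-16:00 (invert busy blocks within the working day).
Sven ∩ Freya: 08:15-11:00, 13:00-16:00.
The first common window of at least 60 minutes is 08:15-11:00, so the earliest start is 08:15.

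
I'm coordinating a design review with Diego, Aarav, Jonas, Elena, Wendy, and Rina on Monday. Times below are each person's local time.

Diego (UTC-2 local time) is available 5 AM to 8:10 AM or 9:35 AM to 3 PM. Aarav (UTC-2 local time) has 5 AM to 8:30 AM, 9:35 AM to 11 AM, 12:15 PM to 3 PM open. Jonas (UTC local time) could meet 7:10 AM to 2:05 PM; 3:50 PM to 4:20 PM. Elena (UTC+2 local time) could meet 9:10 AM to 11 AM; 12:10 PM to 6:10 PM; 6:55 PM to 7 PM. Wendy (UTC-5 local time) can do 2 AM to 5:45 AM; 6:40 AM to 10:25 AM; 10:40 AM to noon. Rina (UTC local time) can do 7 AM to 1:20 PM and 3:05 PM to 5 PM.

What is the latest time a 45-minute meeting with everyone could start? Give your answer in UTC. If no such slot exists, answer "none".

12:15

Diego in UTC: 07:00-10:10, 11:35-17:00 (add 2h to convert from UTC-2).
Aarav in UTC: 07:00-10:30, 11:35-13:00, 14:15-17:00 (add 2h to convert from UTC-2).
Jonas in UTC: 07:10-14:05, 15:50-16:20.
Elena in UTC: 07:10-09:00, 10:10-16:10, 16:55-17:00 (subtract 2h to convert from UTC+2).
Wendy in UTC: 07:00-10:45, 11:40-15:25, 15:40-17:00 (add 5h to convert from UTC-5).
Rina in UTC: 07:00-13:20, 15:05-17:00.
Diego ∩ Aarav: 07:00-10:10, 11:35-13:00, 14:15-17:00.
Diego ∩ Aarav ∩ Jonas: 07:10-10:10, 11:35-13:00, 15:50-16:20.
Diego ∩ Aarav ∩ Jonas ∩ Elena: 07:10-09:00, 11:35-13:00, 15:50-16:10.
Diego ∩ Aarav ∩ Jonas ∩ Elena ∩ Wendy: 07:10-09:00, 11:40-13:00, 15:50-16:10.
Diego ∩ Aarav ∩ Jonas ∩ Elena ∩ Wendy ∩ Rina: 07:10-09:00, 11:40-13:00, 15:50-16:10.
The last common window of at least 45 minutes is 11:40-13:00; a 45-minute meeting can start as late as 12:15 and still end by 13:00.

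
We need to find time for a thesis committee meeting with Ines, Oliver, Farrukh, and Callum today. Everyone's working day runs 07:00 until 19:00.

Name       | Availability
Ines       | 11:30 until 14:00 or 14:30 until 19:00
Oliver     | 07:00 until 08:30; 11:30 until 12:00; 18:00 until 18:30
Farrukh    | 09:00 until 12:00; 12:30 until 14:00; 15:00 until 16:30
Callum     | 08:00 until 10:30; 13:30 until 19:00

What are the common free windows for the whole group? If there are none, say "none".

none

Ines ∩ Oliver: 11:30-12:00, 18:00-18:30.
Ines ∩ Oliver ∩ Farrukh: 11:30-12:00.
Ines ∩ Oliver ∩ Farrukh ∩ Callum: ∅.
There is no time when everyone is free.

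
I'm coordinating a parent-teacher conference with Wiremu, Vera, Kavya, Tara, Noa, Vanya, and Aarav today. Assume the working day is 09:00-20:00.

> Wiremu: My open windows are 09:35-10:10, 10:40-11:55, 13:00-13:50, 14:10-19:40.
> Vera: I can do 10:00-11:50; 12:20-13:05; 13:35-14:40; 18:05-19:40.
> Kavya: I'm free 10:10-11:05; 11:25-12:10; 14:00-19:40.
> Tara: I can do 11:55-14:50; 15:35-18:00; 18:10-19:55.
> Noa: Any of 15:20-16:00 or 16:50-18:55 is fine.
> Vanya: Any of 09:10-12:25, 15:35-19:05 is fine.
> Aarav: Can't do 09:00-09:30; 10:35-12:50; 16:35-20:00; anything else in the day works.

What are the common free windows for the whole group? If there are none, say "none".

none

Wiremu free: 09:35-10:10, 10:40-11:55, 13:00-13:50, 14:10-19:40.
Vera free: 10:00-11:50, 12:20-13:05, 13:35-14:40, 18:05-19:40.
Kavya free: 10:10-11:05, 11:25-12:10, 14:00-19:40.
Tara free: 11:55-14:50, 15:35-18:00, 18:10-19:55.
Noa free: 15:20-16:00, 16:50-18:55.
Vanya free: 09:10-12:25, 15:35-19:05.
Aarav free: 09:30-10:35, 12:50-16:35 (invert busy blocks within the working day).
Wiremu ∩ Vera: 10:00-10:10, 10:40-11:50, 13:00-13:05, 13:35-13:50, 14:10-14:40, 18:05-19:40.
Wiremu ∩ Vera ∩ Kavya: 10:40-11:05, 11:25-11:50, 14:10-14:40, 18:05-19:40.
Wiremu ∩ Vera ∩ Kavya ∩ Tara: 14:10-14:40, 18:10-19:40.
Wiremu ∩ Vera ∩ Kavya ∩ Tara ∩ Noa: 18:10-18:55.
Wiremu ∩ Vera ∩ Kavya ∩ Tara ∩ Noa ∩ Vanya: 18:10-18:55.
Wiremu ∩ Vera ∩ Kavya ∩ Tara ∩ Noa ∩ Vanya ∩ Aarav: ∅.
There is no time when everyone is free.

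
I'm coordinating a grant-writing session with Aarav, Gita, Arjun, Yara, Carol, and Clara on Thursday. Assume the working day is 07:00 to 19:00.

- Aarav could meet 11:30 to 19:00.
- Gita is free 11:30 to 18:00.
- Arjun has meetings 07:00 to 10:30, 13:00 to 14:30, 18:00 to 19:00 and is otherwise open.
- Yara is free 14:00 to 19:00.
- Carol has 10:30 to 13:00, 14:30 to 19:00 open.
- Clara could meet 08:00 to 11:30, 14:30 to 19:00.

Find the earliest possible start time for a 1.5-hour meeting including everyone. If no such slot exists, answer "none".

Aarav free: 11:30-19:00.
Gita free: 11:30-18:00.
Arjun free: 10:30-13:00, 14:30-18:00 (invert busy blocks within the working day).
Yara free: 14:00-19:00.
Carol free: 10:30-13:00, 14:30-19:00.
Clara free: 08:00-11:30, 14:30-19:00.
Aarav ∩ Gita: 11:30-18:00.
Aarav ∩ Gita ∩ Arjun: 11:30-13:00, 14:30-18:00.
Aarav ∩ Gita ∩ Arjun ∩ Yara: 14:30-18:00.
Aarav ∩ Gita ∩ Arjun ∩ Yara ∩ Carol: 14:30-18:00.
Aarav ∩ Gita ∩ Arjun ∩ Yara ∩ Carol ∩ Clara: 14:30-18:00.
The first common window of at least 90 minutes is 14:30-18:00, so the earliest start is 14:30.

14:30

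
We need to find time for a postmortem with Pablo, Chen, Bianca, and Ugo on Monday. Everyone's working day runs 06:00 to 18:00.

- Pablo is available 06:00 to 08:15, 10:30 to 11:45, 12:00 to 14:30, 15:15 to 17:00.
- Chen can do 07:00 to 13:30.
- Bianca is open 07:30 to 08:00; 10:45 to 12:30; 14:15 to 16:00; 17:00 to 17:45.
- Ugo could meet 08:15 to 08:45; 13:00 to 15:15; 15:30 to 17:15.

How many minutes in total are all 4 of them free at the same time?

Pablo ∩ Chen: 07:00-08:15, 10:30-11:45, 12:00-13:30.
Pablo ∩ Chen ∩ Bianca: 07:30-08:00, 10:45-11:45, 12:00-12:30.
Pablo ∩ Chen ∩ Bianca ∩ Ugo: ∅.
There is no time when everyone is free.
There is no common window, so the total is 0 minutes.

0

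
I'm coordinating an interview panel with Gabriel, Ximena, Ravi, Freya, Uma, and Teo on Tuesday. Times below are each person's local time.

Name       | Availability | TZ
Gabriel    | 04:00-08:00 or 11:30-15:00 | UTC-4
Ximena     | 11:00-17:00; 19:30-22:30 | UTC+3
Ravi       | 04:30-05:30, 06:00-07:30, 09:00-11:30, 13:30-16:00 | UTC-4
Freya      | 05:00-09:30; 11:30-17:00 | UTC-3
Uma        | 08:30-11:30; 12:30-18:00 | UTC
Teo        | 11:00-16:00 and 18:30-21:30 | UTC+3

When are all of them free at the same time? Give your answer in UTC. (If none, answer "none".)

08:30-09:30, 10:00-11:30, 17:30-18:00

Gabriel in UTC: 08:00-12:00, 15:30-19:00 (add 4h to convert from UTC-4).
Ximena in UTC: 08:00-14:00, 16:30-19:30 (subtract 3h to convert from UTC+3).
Ravi in UTC: 08:30-09:30, 10:00-11:30, 13:00-15:30, 17:30-20:00 (add 4h to convert from UTC-4).
Freya in UTC: 08:00-12:30, 14:30-20:00 (add 3h to convert from UTC-3).
Uma in UTC: 08:30-11:30, 12:30-18:00.
Teo in UTC: 08:00-13:00, 15:30-18:30 (subtract 3h to convert from UTC+3).
Gabriel ∩ Ximena: 08:00-12:00, 16:30-19:00.
Gabriel ∩ Ximena ∩ Ravi: 08:30-09:30, 10:00-11:30, 17:30-19:00.
Gabriel ∩ Ximena ∩ Ravi ∩ Freya: 08:30-09:30, 10:00-11:30, 17:30-19:00.
Gabriel ∩ Ximena ∩ Ravi ∩ Freya ∩ Uma: 08:30-09:30, 10:00-11:30, 17:30-18:00.
Gabriel ∩ Ximena ∩ Ravi ∩ Freya ∩ Uma ∩ Teo: 08:30-09:30, 10:00-11:30, 17:30-18:00.
Those are the intersection windows.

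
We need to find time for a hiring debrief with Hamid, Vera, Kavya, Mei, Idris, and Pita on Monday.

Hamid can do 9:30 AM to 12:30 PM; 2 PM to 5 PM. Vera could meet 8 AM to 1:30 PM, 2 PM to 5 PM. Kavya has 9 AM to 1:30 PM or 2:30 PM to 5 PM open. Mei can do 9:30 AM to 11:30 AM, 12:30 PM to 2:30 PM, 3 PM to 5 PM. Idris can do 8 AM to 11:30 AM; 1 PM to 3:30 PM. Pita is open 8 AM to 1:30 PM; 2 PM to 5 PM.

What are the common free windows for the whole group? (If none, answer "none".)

Hamid ∩ Vera: 09:30-12:30, 14:00-17:00.
Hamid ∩ Vera ∩ Kavya: 09:30-12:30, 14:30-17:00.
Hamid ∩ Vera ∩ Kavya ∩ Mei: 09:30-11:30, 15:00-17:00.
Hamid ∩ Vera ∩ Kavya ∩ Mei ∩ Idris: 09:30-11:30, 15:00-15:30.
Hamid ∩ Vera ∩ Kavya ∩ Mei ∩ Idris ∩ Pita: 09:30-11:30, 15:00-15:30.
So the common availability across everyone is 09:30-11:30, 15:00-15:30.

09:30-11:30, 15:00-15:30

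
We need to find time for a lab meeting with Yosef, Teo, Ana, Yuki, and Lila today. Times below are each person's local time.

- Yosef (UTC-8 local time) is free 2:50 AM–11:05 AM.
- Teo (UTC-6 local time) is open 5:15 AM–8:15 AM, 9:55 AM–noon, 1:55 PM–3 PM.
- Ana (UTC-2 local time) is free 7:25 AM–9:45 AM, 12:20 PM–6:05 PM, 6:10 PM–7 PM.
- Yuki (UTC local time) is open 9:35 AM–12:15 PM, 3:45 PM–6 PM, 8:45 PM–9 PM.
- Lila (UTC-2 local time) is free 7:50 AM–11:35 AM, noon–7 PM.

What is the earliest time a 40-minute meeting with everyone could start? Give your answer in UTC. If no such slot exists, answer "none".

15:55

Yosef in UTC: 10:50-19:05 (add 8h to convert from UTC-8).
Teo in UTC: 11:15-14:15, 15:55-18:00, 19:55-21:00 (add 6h to convert from UTC-6).
Ana in UTC: 09:25-11:45, 14:20-20:05, 20:10-21:00 (add 2h to convert from UTC-2).
Yuki in UTC: 09:35-12:15, 15:45-18:00, 20:45-21:00.
Lila in UTC: 09:50-13:35, 14:00-21:00 (add 2h to convert from UTC-2).
Yosef ∩ Teo: 11:15-14:15, 15:55-18:00.
Yosef ∩ Teo ∩ Ana: 11:15-11:45, 15:55-18:00.
Yosef ∩ Teo ∩ Ana ∩ Yuki: 11:15-11:45, 15:55-18:00.
Yosef ∩ Teo ∩ Ana ∩ Yuki ∩ Lila: 11:15-11:45, 15:55-18:00.
So the common availability across everyone is 11:15-11:45, 15:55-18:00.
The first common window of at least 40 minutes is 15:55-18:00, so the earliest start is 15:55.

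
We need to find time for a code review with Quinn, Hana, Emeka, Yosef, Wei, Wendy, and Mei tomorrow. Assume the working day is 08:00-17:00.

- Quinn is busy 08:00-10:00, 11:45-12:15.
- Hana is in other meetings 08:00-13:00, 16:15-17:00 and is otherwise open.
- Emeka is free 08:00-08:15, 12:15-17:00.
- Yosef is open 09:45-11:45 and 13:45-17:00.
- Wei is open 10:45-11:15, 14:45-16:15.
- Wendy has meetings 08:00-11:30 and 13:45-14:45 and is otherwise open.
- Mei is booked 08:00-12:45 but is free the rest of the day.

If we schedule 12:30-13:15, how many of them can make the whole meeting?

Quinn free: 10:00-11:45, 12:15-17:00 (invert busy blocks within the working day).
Hana free: 13:00-16:15 (invert busy blocks within the working day).
Emeka free: 08:00-08:15, 12:15-17:00.
Yosef free: 09:45-11:45, 13:45-17:00.
Wei free: 10:45-11:15, 14:45-16:15.
Wendy free: 11:30-13:45, 14:45-17:00 (invert busy blocks within the working day).
Mei free: 12:45-17:00 (invert busy blocks within the working day).
Quinn, Emeka, and Wendy can make the full 12:30-13:15 slot — that's 3.

3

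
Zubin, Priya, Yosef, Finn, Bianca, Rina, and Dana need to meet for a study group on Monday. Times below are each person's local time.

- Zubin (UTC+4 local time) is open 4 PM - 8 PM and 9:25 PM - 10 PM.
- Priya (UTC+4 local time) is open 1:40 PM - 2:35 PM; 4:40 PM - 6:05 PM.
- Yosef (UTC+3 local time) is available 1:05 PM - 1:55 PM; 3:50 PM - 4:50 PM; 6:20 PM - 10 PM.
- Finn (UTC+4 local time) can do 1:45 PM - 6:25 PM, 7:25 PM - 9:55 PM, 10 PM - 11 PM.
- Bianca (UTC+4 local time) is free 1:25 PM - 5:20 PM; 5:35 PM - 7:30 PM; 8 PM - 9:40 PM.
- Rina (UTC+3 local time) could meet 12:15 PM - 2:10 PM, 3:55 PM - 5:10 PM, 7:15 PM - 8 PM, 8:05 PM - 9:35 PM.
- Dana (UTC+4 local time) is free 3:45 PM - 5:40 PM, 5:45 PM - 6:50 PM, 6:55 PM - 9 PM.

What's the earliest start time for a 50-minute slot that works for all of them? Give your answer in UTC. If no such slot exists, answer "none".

none

Zubin in UTC: 12:00-16:00, 17:25-18:00 (subtract 4h to convert from UTC+4).
Priya in UTC: 09:40-10:35, 12:40-14:05 (subtract 4h to convert from UTC+4).
Yosef in UTC: 10:05-10:55, 12:50-13:50, 15:20-19:00 (subtract 3h to convert from UTC+3).
Finn in UTC: 09:45-14:25, 15:25-17:55, 18:00-19:00 (subtract 4h to convert from UTC+4).
Bianca in UTC: 09:25-13:20, 13:35-15:30, 16:00-17:40 (subtract 4h to convert from UTC+4).
Rina in UTC: 09:15-11:10, 12:55-14:10, 16:15-17:00, 17:05-18:35 (subtract 3h to convert from UTC+3).
Dana in UTC: 11:45-13:40, 13:45-14:50, 14:55-17:00 (subtract 4h to convert from UTC+4).
Zubin ∩ Priya: 12:40-14:05.
Zubin ∩ Priya ∩ Yosef: 12:50-13:50.
Zubin ∩ Priya ∩ Yosef ∩ Finn: 12:50-13:50.
Zubin ∩ Priya ∩ Yosef ∩ Finn ∩ Bianca: 12:50-13:20, 13:35-13:50.
Zubin ∩ Priya ∩ Yosef ∩ Finn ∩ Bianca ∩ Rina: 12:55-13:20, 13:35-13:50.
Zubin ∩ Priya ∩ Yosef ∩ Finn ∩ Bianca ∩ Rina ∩ Dana: 12:55-13:20, 13:35-13:40, 13:45-13:50.
So the common availability across everyone is 12:55-13:20, 13:35-13:40, 13:45-13:50.
No common window is at least 50 minutes long.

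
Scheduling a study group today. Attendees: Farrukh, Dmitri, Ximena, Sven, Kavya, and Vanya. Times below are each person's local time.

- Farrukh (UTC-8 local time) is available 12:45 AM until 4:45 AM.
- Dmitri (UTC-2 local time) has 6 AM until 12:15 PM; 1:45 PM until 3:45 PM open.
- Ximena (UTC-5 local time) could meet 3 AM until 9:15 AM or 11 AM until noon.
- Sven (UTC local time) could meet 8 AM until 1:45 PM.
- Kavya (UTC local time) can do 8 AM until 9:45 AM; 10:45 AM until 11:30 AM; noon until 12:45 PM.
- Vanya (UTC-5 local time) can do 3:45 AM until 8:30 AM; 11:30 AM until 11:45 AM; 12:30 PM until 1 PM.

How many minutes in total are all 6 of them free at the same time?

150

Farrukh in UTC: 08:45-12:45 (add 8h to convert from UTC-8).
Dmitri in UTC: 08:00-14:15, 15:45-17:45 (add 2h to convert from UTC-2).
Ximena in UTC: 08:00-14:15, 16:00-17:00 (add 5h to convert from UTC-5).
Sven in UTC: 08:00-13:45.
Kavya in UTC: 08:00-09:45, 10:45-11:30, 12:00-12:45.
Vanya in UTC: 08:45-13:30, 16:30-16:45, 17:30-18:00 (add 5h to convert from UTC-5).
Farrukh ∩ Dmitri: 08:45-12:45.
Farrukh ∩ Dmitri ∩ Ximena: 08:45-12:45.
Farrukh ∩ Dmitri ∩ Ximena ∩ Sven: 08:45-12:45.
Farrukh ∩ Dmitri ∩ Ximena ∩ Sven ∩ Kavya: 08:45-09:45, 10:45-11:30, 12:00-12:45.
Farrukh ∩ Dmitri ∩ Ximena ∩ Sven ∩ Kavya ∩ Vanya: 08:45-09:45, 10:45-11:30, 12:00-12:45.
Summing the common windows: 60 + 45 + 45 = 150 minutes.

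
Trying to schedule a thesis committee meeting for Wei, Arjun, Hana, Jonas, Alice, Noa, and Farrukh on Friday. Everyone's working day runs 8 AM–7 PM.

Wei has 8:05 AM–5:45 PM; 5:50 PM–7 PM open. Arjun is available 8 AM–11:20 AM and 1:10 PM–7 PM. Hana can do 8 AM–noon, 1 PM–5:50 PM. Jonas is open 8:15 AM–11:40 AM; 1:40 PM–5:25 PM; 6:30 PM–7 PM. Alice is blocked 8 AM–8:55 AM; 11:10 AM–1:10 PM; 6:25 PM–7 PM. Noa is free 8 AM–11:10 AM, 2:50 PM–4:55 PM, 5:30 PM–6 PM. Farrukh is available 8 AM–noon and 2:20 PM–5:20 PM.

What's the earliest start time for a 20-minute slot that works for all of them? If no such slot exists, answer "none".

08:55

Wei free: 08:05-17:45, 17:50-19:00.
Arjun free: 08:00-11:20, 13:10-19:00.
Hana free: 08:00-12:00, 13:00-17:50.
Jonas free: 08:15-11:40, 13:40-17:25, 18:30-19:00.
Alice free: 08:55-11:10, 13:10-18:25 (invert busy blocks within the working day).
Noa free: 08:00-11:10, 14:50-16:55, 17:30-18:00.
Farrukh free: 08:00-12:00, 14:20-17:20.
Wei ∩ Arjun: 08:05-11:20, 13:10-17:45, 17:50-19:00.
Wei ∩ Arjun ∩ Hana: 08:05-11:20, 13:10-17:45.
Wei ∩ Arjun ∩ Hana ∩ Jonas: 08:15-11:20, 13:40-17:25.
Wei ∩ Arjun ∩ Hana ∩ Jonas ∩ Alice: 08:55-11:10, 13:40-17:25.
Wei ∩ Arjun ∩ Hana ∩ Jonas ∩ Alice ∩ Noa: 08:55-11:10, 14:50-16:55.
Wei ∩ Arjun ∩ Hana ∩ Jonas ∩ Alice ∩ Noa ∩ Farrukh: 08:55-11:10, 14:50-16:55.
The first common window of at least 20 minutes is 08:55-11:10, so the earliest start is 08:55.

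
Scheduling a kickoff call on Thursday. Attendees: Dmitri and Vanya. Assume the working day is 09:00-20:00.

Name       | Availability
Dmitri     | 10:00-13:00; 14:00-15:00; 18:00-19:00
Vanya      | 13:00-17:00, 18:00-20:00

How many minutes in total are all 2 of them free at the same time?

Dmitri ∩ Vanya: 14:00-15:00, 18:00-19:00.
Summing the common windows: 60 + 60 = 120 minutes.

120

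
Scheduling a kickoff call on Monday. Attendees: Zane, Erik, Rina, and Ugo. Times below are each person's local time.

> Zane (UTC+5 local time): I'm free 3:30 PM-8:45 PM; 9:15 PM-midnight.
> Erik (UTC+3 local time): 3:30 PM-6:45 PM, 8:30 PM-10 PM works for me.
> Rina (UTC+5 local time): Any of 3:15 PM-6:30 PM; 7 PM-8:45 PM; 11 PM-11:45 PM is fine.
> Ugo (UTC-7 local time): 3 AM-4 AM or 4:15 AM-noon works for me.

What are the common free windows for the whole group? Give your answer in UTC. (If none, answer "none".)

12:30-13:30, 14:00-15:45, 18:00-18:45

Zane in UTC: 10:30-15:45, 16:15-19:00 (subtract 5h to convert from UTC+5).
Erik in UTC: 12:30-15:45, 17:30-19:00 (subtract 3h to convert from UTC+3).
Rina in UTC: 10:15-13:30, 14:00-15:45, 18:00-18:45 (subtract 5h to convert from UTC+5).
Ugo in UTC: 10:00-11:00, 11:15-19:00 (add 7h to convert from UTC-7).
Zane ∩ Erik: 12:30-15:45, 17:30-19:00.
Zane ∩ Erik ∩ Rina: 12:30-13:30, 14:00-15:45, 18:00-18:45.
Zane ∩ Erik ∩ Rina ∩ Ugo: 12:30-13:30, 14:00-15:45, 18:00-18:45.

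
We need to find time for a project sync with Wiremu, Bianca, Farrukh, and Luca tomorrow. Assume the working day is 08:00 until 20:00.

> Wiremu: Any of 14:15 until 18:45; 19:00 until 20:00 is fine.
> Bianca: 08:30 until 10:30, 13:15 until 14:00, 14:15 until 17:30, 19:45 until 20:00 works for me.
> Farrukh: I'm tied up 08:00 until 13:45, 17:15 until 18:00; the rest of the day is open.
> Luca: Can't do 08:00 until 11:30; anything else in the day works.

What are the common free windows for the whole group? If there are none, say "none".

14:15-17:15, 19:45-20:00

Wiremu free: 14:15-18:45, 19:00-20:00.
Bianca free: 08:30-10:30, 13:15-14:00, 14:15-17:30, 19:45-20:00.
Farrukh free: 13:45-17:15, 18:00-20:00 (invert busy blocks within the working day).
Luca free: 11:30-20:00 (invert busy blocks within the working day).
Wiremu ∩ Bianca: 14:15-17:30, 19:45-20:00.
Wiremu ∩ Bianca ∩ Farrukh: 14:15-17:15, 19:45-20:00.
Wiremu ∩ Bianca ∩ Farrukh ∩ Luca: 14:15-17:15, 19:45-20:00.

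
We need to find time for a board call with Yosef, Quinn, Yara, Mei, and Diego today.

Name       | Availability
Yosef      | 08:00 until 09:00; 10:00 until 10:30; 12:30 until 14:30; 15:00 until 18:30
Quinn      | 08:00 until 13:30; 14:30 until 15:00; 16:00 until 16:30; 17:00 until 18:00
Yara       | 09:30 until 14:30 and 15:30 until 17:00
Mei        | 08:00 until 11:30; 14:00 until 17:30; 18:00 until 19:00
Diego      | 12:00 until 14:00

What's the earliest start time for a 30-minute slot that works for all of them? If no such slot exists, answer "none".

none

Yosef ∩ Quinn: 08:00-09:00, 10:00-10:30, 12:30-13:30, 16:00-16:30, 17:00-18:00.
Yosef ∩ Quinn ∩ Yara: 10:00-10:30, 12:30-13:30, 16:00-16:30.
Yosef ∩ Quinn ∩ Yara ∩ Mei: 10:00-10:30, 16:00-16:30.
Yosef ∩ Quinn ∩ Yara ∩ Mei ∩ Diego: ∅.
There is no time when everyone is free.
No common window is at least 30 minutes long.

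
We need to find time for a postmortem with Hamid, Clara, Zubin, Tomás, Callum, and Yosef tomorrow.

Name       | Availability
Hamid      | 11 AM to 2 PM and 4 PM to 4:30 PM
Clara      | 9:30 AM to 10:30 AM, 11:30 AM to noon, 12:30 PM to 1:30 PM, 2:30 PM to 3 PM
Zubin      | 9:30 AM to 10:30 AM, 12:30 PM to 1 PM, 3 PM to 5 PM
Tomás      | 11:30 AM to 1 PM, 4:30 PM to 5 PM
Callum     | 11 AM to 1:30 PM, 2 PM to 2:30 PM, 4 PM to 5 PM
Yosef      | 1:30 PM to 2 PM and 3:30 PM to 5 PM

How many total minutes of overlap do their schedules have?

Hamid ∩ Clara: 11:30-12:00, 12:30-13:30.
Hamid ∩ Clara ∩ Zubin: 12:30-13:00.
Hamid ∩ Clara ∩ Zubin ∩ Tomás: 12:30-13:00.
Hamid ∩ Clara ∩ Zubin ∩ Tomás ∩ Callum: 12:30-13:00.
Hamid ∩ Clara ∩ Zubin ∩ Tomás ∩ Callum ∩ Yosef: ∅.
There is no time when everyone is free.
There is no common window, so the total is 0 minutes.

0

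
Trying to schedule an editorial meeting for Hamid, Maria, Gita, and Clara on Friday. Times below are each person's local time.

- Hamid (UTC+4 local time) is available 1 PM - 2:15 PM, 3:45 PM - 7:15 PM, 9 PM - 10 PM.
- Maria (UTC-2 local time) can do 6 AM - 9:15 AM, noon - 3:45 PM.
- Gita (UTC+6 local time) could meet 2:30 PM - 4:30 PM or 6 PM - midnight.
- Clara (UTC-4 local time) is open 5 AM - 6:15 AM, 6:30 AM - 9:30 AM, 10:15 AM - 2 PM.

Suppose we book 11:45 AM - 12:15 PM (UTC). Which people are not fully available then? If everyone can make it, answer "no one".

Gita, Maria

Hamid in UTC: 09:00-10:15, 11:45-15:15, 17:00-18:00 (subtract 4h to convert from UTC+4).
Maria in UTC: 08:00-11:15, 14:00-17:45 (add 2h to convert from UTC-2).
Gita in UTC: 08:30-10:30, 12:00-18:00 (subtract 6h to convert from UTC+6).
Clara in UTC: 09:00-10:15, 10:30-13:30, 14:15-18:00 (add 4h to convert from UTC-4).
Hamid: free for 11:45-12:15. Maria: not fully free for 11:45-12:15. Gita: not fully free for 11:45-12:15. Clara: free for 11:45-12:15.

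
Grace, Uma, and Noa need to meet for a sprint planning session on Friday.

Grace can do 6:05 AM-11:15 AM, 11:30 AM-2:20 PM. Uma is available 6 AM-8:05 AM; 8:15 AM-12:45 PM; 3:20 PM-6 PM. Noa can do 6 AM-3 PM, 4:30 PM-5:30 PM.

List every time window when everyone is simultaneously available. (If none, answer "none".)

Grace ∩ Uma: 06:05-08:05, 08:15-11:15, 11:30-12:45.
Grace ∩ Uma ∩ Noa: 06:05-08:05, 08:15-11:15, 11:30-12:45.
So the common availability across everyone is 06:05-08:05, 08:15-11:15, 11:30-12:45.

06:05-08:05, 08:15-11:15, 11:30-12:45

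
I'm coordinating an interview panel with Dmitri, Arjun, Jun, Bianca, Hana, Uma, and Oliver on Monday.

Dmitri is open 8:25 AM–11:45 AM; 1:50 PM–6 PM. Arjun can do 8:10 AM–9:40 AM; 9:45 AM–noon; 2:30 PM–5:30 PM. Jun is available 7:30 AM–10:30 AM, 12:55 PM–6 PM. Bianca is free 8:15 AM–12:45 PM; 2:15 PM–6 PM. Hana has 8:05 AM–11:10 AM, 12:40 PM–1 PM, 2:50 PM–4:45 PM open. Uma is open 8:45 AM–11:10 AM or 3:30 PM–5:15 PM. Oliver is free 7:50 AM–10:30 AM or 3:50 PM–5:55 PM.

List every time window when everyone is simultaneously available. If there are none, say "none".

08:45-09:40, 09:45-10:30, 15:50-16:45

Dmitri ∩ Arjun: 08:25-09:40, 09:45-11:45, 14:30-17:30.
Dmitri ∩ Arjun ∩ Jun: 08:25-09:40, 09:45-10:30, 14:30-17:30.
Dmitri ∩ Arjun ∩ Jun ∩ Bianca: 08:25-09:40, 09:45-10:30, 14:30-17:30.
Dmitri ∩ Arjun ∩ Jun ∩ Bianca ∩ Hana: 08:25-09:40, 09:45-10:30, 14:50-16:45.
Dmitri ∩ Arjun ∩ Jun ∩ Bianca ∩ Hana ∩ Uma: 08:45-09:40, 09:45-10:30, 15:30-16:45.
Dmitri ∩ Arjun ∩ Jun ∩ Bianca ∩ Hana ∩ Uma ∩ Oliver: 08:45-09:40, 09:45-10:30, 15:50-16:45.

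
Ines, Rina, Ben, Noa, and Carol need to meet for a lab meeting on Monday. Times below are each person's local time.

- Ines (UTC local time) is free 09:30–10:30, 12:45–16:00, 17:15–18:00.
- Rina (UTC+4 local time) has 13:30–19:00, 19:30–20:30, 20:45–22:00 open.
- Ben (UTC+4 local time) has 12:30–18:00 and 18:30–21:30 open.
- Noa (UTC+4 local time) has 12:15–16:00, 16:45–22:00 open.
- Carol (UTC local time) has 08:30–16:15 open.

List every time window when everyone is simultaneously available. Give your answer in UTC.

Ines in UTC: 09:30-10:30, 12:45-16:00, 17:15-18:00.
Rina in UTC: 09:30-15:00, 15:30-16:30, 16:45-18:00 (subtract 4h to convert from UTC+4).
Ben in UTC: 08:30-14:00, 14:30-17:30 (subtract 4h to convert from UTC+4).
Noa in UTC: 08:15-12:00, 12:45-18:00 (subtract 4h to convert from UTC+4).
Carol in UTC: 08:30-16:15.
Ines ∩ Rina: 09:30-10:30, 12:45-15:00, 15:30-16:00, 17:15-18:00.
Ines ∩ Rina ∩ Ben: 09:30-10:30, 12:45-14:00, 14:30-15:00, 15:30-16:00, 17:15-17:30.
Ines ∩ Rina ∩ Ben ∩ Noa: 09:30-10:30, 12:45-14:00, 14:30-15:00, 15:30-16:00, 17:15-17:30.
Ines ∩ Rina ∩ Ben ∩ Noa ∩ Carol: 09:30-10:30, 12:45-14:00, 14:30-15:00, 15:30-16:00.
So the common availability across everyone is 09:30-10:30, 12:45-14:00, 14:30-15:00, 15:30-16:00.

09:30-10:30, 12:45-14:00, 14:30-15:00, 15:30-16:00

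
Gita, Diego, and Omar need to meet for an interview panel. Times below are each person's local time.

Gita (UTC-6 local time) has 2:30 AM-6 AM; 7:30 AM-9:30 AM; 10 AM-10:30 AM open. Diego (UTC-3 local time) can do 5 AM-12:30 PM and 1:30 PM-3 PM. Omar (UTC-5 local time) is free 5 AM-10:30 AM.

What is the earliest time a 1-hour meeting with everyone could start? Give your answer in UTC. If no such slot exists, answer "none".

10:00

Gita in UTC: 08:30-12:00, 13:30-15:30, 16:00-16:30 (add 6h to convert from UTC-6).
Diego in UTC: 08:00-15:30, 16:30-18:00 (add 3h to convert from UTC-3).
Omar in UTC: 10:00-15:30 (add 5h to convert from UTC-5).
Gita ∩ Diego: 08:30-12:00, 13:30-15:30.
Gita ∩ Diego ∩ Omar: 10:00-12:00, 13:30-15:30.
The first common window of at least 60 minutes is 10:00-12:00, so the earliest start is 10:00.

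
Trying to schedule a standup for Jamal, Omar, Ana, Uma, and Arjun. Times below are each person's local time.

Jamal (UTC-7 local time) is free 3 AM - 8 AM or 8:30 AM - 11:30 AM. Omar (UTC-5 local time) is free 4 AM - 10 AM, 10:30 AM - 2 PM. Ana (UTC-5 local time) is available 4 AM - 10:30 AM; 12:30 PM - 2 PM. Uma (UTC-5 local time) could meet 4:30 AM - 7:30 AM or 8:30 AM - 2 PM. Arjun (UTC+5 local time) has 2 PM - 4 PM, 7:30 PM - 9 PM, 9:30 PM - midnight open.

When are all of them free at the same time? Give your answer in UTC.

Jamal in UTC: 10:00-15:00, 15:30-18:30 (add 7h to convert from UTC-7).
Omar in UTC: 09:00-15:00, 15:30-19:00 (add 5h to convert from UTC-5).
Ana in UTC: 09:00-15:30, 17:30-19:00 (add 5h to convert from UTC-5).
Uma in UTC: 09:30-12:30, 13:30-19:00 (add 5h to convert from UTC-5).
Arjun in UTC: 09:00-11:00, 14:30-16:00, 16:30-19:00 (subtract 5h to convert from UTC+5).
Jamal ∩ Omar: 10:00-15:00, 15:30-18:30.
Jamal ∩ Omar ∩ Ana: 10:00-15:00, 17:30-18:30.
Jamal ∩ Omar ∩ Ana ∩ Uma: 10:00-12:30, 13:30-15:00, 17:30-18:30.
Jamal ∩ Omar ∩ Ana ∩ Uma ∩ Arjun: 10:00-11:00, 14:30-15:00, 17:30-18:30.
So the common availability across everyone is 10:00-11:00, 14:30-15:00, 17:30-18:30.

10:00-11:00, 14:30-15:00, 17:30-18:30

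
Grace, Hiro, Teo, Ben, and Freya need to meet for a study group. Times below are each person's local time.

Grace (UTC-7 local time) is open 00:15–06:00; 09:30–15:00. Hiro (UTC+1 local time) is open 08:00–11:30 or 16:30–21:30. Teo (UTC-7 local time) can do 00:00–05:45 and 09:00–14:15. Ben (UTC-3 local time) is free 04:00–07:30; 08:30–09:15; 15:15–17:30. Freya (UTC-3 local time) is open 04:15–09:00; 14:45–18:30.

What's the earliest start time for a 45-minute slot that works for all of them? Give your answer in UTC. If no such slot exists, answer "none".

Grace in UTC: 07:15-13:00, 16:30-22:00 (add 7h to convert from UTC-7).
Hiro in UTC: 07:00-10:30, 15:30-20:30 (subtract 1h to convert from UTC+1).
Teo in UTC: 07:00-12:45, 16:00-21:15 (add 7h to convert from UTC-7).
Ben in UTC: 07:00-10:30, 11:30-12:15, 18:15-20:30 (add 3h to convert from UTC-3).
Freya in UTC: 07:15-12:00, 17:45-21:30 (add 3h to convert from UTC-3).
Grace ∩ Hiro: 07:15-10:30, 16:30-20:30.
Grace ∩ Hiro ∩ Teo: 07:15-10:30, 16:30-20:30.
Grace ∩ Hiro ∩ Teo ∩ Ben: 07:15-10:30, 18:15-20:30.
Grace ∩ Hiro ∩ Teo ∩ Ben ∩ Freya: 07:15-10:30, 18:15-20:30.
Those are the intersection windows.
The first common window of at least 45 minutes is 07:15-10:30, so the earliest start is 07:15.

07:15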